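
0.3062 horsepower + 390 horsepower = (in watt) 2.911e+05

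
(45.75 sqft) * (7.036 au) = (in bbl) 2.814e+13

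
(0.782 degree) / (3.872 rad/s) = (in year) 1.118e-10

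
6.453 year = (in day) 2355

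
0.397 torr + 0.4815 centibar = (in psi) 0.07751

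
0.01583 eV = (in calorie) 6.062e-22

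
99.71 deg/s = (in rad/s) 1.74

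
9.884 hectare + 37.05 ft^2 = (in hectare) 9.884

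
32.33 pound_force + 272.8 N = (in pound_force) 93.66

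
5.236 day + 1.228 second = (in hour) 125.7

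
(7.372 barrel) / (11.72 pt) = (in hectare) 0.02835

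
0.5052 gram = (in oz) 0.01782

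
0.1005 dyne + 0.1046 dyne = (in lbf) 4.611e-07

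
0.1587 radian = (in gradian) 10.1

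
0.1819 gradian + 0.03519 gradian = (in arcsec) 703.4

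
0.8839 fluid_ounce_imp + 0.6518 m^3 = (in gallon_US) 172.2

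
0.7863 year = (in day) 287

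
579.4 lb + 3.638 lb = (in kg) 264.5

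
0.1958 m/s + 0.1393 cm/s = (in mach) 0.0005791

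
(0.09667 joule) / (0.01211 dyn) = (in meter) 7.983e+05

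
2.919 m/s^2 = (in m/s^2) 2.919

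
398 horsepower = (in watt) 2.968e+05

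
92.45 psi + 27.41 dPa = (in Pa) 6.374e+05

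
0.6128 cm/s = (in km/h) 0.02206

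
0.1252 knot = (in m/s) 0.06441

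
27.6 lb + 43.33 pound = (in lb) 70.93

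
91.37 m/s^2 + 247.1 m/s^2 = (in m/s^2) 338.5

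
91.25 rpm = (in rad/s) 9.556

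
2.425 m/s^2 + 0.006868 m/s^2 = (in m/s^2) 2.432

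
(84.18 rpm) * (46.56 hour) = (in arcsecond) 3.048e+11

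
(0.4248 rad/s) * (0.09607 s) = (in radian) 0.04081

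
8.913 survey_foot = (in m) 2.717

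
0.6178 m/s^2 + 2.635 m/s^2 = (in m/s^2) 3.253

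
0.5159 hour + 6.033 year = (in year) 6.033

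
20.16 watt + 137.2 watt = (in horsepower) 0.211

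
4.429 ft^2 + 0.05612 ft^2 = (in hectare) 4.167e-05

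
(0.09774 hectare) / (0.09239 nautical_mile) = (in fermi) 5.712e+15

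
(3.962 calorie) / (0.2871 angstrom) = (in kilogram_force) 5.888e+10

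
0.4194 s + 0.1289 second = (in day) 6.346e-06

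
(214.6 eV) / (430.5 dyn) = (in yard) 8.734e-15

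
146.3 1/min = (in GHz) 2.438e-09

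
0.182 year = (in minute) 9.566e+04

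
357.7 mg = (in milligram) 357.7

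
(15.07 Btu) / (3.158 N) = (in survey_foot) 1.652e+04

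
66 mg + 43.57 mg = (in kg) 0.0001096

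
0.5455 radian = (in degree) 31.25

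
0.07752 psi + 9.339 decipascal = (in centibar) 0.5354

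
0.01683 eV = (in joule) 2.696e-21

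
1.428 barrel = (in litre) 227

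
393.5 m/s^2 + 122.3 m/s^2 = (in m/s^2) 515.8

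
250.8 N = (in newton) 250.8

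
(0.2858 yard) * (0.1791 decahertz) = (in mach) 0.001375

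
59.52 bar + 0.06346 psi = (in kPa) 5952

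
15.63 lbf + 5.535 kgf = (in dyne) 1.238e+07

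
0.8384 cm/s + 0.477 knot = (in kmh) 0.9136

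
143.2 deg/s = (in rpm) 23.87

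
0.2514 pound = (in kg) 0.114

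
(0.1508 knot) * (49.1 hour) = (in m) 1.371e+04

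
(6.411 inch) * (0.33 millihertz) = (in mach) 1.578e-07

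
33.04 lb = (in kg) 14.99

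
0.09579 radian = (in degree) 5.488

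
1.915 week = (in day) 13.4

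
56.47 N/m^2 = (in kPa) 0.05647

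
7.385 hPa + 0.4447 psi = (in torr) 28.54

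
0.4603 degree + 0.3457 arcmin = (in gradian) 0.5178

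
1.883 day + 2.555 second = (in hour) 45.19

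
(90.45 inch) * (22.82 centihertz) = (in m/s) 0.5243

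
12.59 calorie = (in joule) 52.68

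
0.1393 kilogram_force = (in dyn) 1.366e+05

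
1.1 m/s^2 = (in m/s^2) 1.1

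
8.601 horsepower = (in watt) 6414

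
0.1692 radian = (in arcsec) 3.49e+04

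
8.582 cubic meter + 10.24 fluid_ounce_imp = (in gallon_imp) 1888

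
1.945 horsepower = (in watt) 1450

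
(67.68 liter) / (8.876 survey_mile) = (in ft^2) 5.1e-05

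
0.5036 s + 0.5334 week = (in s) 3.226e+05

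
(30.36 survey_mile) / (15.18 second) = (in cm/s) 3.219e+05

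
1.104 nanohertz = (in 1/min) 6.624e-08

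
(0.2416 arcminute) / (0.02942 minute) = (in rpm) 0.0003802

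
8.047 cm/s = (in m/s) 0.08047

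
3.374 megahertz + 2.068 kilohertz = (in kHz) 3376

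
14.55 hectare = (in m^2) 1.455e+05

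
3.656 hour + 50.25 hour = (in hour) 53.91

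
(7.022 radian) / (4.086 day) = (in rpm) 0.0001899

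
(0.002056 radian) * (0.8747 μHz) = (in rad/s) 1.798e-09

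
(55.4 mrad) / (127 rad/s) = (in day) 5.049e-09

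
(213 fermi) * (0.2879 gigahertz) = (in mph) 0.0001372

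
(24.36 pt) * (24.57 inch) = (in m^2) 0.005363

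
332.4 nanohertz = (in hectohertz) 3.324e-09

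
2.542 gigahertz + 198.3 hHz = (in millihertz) 2.542e+12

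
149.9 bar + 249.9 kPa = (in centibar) 1.524e+04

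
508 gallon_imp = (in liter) 2309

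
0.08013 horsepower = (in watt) 59.75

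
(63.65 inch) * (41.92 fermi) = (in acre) 1.675e-17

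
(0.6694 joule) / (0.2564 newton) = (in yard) 2.855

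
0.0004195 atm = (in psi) 0.006165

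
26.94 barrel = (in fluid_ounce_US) 1.448e+05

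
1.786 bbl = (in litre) 284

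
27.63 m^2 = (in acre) 0.006828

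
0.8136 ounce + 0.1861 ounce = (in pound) 0.06248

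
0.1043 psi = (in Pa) 719.1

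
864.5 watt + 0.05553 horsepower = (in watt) 905.9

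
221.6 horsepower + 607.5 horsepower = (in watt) 6.183e+05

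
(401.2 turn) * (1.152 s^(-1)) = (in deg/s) 1.664e+05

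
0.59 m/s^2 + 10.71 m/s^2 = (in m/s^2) 11.3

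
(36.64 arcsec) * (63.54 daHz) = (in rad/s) 0.1129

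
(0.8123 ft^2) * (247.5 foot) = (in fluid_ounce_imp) 2.004e+05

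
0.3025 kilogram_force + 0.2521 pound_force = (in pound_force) 0.919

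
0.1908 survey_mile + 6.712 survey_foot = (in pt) 8.762e+05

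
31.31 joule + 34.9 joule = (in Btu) 0.06275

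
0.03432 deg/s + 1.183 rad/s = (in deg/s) 67.82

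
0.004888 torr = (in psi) 9.452e-05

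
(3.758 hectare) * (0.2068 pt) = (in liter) 2742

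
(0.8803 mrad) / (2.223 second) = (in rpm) 0.003781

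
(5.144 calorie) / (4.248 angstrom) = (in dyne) 5.067e+15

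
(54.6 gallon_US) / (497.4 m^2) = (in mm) 0.4155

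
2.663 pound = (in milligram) 1.208e+06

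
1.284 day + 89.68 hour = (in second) 4.338e+05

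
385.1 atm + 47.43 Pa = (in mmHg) 2.927e+05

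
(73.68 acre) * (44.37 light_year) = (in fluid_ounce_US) 4.232e+27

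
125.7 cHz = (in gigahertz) 1.257e-09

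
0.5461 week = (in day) 3.823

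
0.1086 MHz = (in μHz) 1.086e+11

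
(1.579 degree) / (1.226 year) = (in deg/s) 4.084e-08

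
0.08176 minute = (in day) 5.678e-05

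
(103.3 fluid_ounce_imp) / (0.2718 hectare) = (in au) 7.218e-18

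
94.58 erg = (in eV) 5.903e+13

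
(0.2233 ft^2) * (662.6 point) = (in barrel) 0.0305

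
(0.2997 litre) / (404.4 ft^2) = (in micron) 7.977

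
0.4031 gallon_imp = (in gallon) 0.4841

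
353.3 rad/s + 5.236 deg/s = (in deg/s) 2.025e+04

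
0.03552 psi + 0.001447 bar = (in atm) 0.003845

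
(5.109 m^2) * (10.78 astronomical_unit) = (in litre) 8.239e+15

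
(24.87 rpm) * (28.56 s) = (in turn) 11.84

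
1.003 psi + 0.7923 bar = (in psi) 12.49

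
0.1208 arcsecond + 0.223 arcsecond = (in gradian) 0.0001061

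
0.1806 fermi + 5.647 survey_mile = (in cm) 9.088e+05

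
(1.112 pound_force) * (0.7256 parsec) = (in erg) 1.107e+24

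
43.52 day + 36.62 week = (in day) 299.9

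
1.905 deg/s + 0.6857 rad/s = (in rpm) 6.865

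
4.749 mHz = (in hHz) 4.749e-05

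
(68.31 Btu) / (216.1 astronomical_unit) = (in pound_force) 5.012e-10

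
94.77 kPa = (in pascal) 9.477e+04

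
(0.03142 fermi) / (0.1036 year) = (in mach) 2.824e-26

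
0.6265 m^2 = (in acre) 0.0001548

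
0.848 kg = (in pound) 1.87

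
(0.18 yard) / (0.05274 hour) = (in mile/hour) 0.001939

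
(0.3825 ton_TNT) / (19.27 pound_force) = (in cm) 1.867e+09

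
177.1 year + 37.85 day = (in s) 5.588e+09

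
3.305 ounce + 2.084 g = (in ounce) 3.379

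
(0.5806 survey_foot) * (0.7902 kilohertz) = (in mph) 312.8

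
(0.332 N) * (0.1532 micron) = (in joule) 5.086e-08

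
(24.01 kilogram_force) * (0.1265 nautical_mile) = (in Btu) 52.28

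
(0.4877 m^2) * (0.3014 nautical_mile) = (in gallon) 7.192e+04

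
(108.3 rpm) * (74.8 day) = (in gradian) 4.666e+09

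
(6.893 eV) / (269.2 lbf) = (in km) 9.223e-25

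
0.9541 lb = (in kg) 0.4328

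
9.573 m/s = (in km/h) 34.46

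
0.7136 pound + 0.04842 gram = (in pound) 0.7137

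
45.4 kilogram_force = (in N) 445.2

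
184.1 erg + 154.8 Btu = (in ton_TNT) 3.904e-05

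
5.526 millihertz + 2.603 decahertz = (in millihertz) 2.604e+04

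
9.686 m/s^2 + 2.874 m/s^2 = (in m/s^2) 12.56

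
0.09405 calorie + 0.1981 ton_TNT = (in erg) 8.289e+15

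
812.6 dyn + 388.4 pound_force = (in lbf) 388.4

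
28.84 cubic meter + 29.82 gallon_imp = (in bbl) 182.3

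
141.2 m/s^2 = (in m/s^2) 141.2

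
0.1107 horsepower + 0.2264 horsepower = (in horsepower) 0.3371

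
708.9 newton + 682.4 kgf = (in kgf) 754.7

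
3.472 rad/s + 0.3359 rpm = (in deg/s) 200.9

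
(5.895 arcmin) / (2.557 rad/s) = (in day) 7.762e-09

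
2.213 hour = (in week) 0.01317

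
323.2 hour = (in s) 1.164e+06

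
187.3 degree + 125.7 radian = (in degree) 7389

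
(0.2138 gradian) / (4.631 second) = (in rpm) 0.006925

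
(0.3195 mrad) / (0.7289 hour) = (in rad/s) 1.218e-07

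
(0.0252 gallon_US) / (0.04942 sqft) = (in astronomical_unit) 1.389e-13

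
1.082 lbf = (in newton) 4.813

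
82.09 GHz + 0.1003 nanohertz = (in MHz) 8.209e+04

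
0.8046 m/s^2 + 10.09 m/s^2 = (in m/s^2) 10.89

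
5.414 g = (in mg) 5414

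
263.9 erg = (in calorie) 6.307e-06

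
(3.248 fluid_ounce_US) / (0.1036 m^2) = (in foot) 0.003042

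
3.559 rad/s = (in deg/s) 203.9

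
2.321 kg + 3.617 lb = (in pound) 8.734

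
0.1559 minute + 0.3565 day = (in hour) 8.559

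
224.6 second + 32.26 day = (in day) 32.26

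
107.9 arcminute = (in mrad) 31.39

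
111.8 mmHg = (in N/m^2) 1.491e+04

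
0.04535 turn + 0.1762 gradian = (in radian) 0.2877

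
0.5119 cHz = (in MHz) 5.119e-09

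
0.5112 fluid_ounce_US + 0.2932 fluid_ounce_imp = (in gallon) 0.006194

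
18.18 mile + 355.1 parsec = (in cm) 1.096e+21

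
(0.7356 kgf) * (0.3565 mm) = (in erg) 2.572e+04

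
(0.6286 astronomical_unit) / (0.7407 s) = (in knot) 2.468e+11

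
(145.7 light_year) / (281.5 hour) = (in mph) 3.043e+12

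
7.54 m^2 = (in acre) 0.001863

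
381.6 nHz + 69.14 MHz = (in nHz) 6.914e+16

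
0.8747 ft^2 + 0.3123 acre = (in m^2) 1264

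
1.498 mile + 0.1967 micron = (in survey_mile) 1.498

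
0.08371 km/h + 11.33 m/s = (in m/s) 11.35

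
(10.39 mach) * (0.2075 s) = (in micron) 7.341e+08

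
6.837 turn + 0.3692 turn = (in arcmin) 1.557e+05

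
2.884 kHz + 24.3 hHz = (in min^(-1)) 3.188e+05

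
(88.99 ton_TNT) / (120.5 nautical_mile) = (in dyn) 1.668e+11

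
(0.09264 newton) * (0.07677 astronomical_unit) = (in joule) 1.064e+09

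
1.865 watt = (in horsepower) 0.002501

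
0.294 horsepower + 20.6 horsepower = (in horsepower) 20.89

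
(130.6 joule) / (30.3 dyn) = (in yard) 4.714e+05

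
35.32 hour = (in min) 2119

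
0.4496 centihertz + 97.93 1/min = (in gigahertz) 1.637e-09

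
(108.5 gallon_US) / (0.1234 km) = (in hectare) 3.328e-07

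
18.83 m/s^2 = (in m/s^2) 18.83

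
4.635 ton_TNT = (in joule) 1.939e+10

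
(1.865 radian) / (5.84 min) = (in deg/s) 0.305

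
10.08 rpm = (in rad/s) 1.056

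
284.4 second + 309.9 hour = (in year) 0.03539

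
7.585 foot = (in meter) 2.312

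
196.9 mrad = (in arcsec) 4.061e+04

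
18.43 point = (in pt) 18.43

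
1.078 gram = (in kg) 0.001078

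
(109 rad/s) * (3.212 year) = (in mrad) 1.104e+13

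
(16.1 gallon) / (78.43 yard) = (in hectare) 8.498e-08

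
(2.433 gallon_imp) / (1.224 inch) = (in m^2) 0.3558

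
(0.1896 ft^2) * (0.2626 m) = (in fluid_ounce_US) 156.4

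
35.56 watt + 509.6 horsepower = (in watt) 3.8e+05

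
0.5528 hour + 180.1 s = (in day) 0.02512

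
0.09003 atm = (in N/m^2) 9122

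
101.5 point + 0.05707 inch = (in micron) 3.726e+04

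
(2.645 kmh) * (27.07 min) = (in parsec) 3.867e-14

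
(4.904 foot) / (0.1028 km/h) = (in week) 8.655e-05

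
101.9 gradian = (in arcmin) 5503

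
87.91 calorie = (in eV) 2.296e+21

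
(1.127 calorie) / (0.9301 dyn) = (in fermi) 5.07e+20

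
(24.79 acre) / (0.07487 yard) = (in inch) 5.769e+07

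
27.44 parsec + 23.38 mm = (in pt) 2.4e+21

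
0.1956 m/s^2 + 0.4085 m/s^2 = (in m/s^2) 0.6041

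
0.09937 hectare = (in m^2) 993.7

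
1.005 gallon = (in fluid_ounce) 128.6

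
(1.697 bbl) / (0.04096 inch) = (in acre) 0.06408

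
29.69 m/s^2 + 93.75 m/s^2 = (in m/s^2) 123.4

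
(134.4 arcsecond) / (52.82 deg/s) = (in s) 0.0007068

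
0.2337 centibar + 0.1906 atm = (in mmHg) 146.6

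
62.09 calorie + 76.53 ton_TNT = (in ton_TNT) 76.53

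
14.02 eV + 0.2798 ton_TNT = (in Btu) 1.11e+06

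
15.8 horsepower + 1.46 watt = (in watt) 1.178e+04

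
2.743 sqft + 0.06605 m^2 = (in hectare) 3.209e-05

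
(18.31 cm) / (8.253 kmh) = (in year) 2.533e-09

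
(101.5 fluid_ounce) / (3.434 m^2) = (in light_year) 9.239e-20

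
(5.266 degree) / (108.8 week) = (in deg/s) 8.003e-08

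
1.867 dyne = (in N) 1.867e-05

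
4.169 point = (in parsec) 4.766e-20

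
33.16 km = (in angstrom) 3.316e+14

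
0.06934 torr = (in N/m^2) 9.245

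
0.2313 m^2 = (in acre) 5.716e-05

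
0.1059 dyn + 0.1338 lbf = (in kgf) 0.06069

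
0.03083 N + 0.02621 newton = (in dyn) 5704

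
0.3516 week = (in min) 3544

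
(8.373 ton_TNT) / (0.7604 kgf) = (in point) 1.332e+13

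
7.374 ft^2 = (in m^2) 0.6851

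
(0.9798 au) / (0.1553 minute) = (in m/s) 1.573e+10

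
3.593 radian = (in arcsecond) 7.411e+05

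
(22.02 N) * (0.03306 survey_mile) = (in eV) 7.312e+21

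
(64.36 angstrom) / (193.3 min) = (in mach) 1.63e-15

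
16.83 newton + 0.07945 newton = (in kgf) 1.724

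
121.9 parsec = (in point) 1.066e+22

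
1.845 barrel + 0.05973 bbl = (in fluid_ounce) 1.024e+04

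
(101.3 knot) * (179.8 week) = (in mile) 3.521e+06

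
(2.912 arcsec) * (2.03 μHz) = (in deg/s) 1.642e-09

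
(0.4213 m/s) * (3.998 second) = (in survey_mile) 0.001047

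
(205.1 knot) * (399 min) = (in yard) 2.762e+06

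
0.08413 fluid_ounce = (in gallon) 0.0006573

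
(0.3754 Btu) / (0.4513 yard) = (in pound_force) 215.8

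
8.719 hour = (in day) 0.3633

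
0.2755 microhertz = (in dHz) 2.755e-06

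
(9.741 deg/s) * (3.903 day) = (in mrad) 5.733e+07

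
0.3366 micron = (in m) 3.366e-07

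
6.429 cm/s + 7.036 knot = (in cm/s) 368.4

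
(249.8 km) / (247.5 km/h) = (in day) 0.04205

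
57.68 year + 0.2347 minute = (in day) 2.105e+04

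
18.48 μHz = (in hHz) 1.848e-07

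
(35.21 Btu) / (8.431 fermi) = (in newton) 4.406e+18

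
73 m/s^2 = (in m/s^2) 73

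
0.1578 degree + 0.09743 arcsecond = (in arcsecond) 568.2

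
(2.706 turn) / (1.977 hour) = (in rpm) 0.02281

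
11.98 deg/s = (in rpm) 1.997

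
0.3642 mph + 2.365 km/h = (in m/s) 0.8198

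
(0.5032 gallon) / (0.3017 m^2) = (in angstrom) 6.314e+07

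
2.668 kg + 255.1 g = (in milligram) 2.923e+06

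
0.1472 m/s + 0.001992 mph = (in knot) 0.2879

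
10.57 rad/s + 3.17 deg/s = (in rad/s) 10.63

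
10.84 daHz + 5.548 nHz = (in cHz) 1.084e+04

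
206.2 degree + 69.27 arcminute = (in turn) 0.576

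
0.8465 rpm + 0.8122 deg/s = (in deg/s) 5.891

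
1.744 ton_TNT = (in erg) 7.297e+16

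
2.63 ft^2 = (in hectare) 2.443e-05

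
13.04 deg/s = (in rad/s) 0.2276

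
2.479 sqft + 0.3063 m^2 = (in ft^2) 5.776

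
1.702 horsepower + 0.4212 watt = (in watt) 1270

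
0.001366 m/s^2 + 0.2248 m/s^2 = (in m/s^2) 0.2262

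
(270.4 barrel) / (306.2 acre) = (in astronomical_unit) 2.319e-16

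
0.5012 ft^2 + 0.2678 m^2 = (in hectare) 3.144e-05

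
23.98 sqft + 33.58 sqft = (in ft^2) 57.56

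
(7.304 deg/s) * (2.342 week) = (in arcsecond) 3.724e+10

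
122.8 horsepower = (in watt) 9.157e+04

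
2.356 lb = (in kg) 1.069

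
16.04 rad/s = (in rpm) 153.2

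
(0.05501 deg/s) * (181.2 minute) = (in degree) 598.1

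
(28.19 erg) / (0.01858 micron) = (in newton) 151.7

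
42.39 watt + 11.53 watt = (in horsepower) 0.07231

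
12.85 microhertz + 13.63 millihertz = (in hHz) 0.0001364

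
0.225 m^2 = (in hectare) 2.25e-05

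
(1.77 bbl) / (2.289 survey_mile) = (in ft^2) 0.0008223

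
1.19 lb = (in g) 539.8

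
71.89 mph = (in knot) 62.47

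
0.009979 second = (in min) 0.0001663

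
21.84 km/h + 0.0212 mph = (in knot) 11.81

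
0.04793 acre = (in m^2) 194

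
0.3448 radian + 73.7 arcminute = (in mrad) 366.2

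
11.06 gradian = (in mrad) 173.7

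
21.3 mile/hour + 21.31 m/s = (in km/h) 111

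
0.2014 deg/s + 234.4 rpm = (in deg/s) 1407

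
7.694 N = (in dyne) 7.694e+05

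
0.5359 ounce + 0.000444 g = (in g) 15.19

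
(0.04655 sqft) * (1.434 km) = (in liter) 6202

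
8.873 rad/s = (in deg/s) 508.4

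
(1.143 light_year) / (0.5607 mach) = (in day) 6.556e+08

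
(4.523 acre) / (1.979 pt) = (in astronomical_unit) 0.0001753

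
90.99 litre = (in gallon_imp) 20.02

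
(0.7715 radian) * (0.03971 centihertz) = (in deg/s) 0.01755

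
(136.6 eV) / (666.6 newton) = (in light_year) 3.47e-36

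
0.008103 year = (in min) 4259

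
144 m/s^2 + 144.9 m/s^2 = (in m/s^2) 288.9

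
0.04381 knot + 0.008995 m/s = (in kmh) 0.1135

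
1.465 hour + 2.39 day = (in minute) 3530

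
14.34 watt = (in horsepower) 0.01923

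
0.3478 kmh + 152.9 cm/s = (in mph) 3.636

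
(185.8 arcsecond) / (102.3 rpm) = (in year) 2.666e-12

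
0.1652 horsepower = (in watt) 123.2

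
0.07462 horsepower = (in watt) 55.64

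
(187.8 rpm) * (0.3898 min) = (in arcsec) 9.487e+07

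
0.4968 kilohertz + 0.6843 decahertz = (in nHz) 5.036e+11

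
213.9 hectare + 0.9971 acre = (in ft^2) 2.307e+07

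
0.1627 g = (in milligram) 162.7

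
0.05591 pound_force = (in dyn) 2.487e+04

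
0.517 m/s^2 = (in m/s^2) 0.517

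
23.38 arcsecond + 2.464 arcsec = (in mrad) 0.1253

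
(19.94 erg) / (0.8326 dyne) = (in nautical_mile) 0.0001293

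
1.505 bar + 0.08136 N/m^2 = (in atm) 1.485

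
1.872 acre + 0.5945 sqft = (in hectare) 0.7576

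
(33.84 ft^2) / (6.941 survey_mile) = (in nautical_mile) 1.52e-07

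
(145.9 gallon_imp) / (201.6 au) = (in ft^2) 2.367e-13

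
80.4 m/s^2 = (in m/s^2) 80.4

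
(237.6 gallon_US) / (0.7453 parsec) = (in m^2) 3.911e-17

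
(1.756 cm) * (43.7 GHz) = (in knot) 1.492e+09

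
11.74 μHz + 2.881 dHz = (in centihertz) 28.81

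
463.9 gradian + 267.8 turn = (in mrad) 1.69e+06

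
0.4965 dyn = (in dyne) 0.4965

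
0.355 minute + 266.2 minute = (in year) 0.0005071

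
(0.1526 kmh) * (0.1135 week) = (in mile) 1.808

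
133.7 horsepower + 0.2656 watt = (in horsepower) 133.7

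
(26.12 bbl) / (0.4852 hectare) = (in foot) 0.002808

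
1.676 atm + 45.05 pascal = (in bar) 1.699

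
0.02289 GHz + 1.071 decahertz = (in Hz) 2.289e+07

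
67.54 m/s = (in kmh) 243.1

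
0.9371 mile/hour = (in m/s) 0.4189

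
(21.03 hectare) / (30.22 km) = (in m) 6.959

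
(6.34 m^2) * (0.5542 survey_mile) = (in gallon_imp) 1.244e+06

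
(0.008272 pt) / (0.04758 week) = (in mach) 2.978e-13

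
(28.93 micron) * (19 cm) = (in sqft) 5.917e-05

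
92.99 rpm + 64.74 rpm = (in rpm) 157.7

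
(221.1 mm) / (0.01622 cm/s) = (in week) 0.002254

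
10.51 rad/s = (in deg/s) 602.2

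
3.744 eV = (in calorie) 1.434e-19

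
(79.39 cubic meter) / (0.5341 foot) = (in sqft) 5249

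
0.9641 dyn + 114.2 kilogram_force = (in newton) 1120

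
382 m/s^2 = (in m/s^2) 382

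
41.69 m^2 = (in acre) 0.0103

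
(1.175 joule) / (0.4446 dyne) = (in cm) 2.643e+07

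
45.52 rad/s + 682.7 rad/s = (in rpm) 6954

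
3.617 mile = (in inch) 2.292e+05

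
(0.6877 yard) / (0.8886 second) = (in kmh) 2.548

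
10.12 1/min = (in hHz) 0.001687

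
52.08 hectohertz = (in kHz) 5.208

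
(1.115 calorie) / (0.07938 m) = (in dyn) 5.877e+06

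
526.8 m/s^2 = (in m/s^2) 526.8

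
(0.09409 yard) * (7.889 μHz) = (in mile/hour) 1.518e-06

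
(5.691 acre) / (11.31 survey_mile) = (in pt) 3587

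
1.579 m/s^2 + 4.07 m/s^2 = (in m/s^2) 5.649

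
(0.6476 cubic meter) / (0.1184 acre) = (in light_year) 1.429e-19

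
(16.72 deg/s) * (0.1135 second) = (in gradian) 2.109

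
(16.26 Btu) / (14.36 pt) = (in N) 3.386e+06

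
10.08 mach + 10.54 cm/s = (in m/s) 3432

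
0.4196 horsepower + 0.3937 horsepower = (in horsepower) 0.8133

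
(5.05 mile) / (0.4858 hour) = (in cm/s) 464.7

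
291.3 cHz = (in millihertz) 2913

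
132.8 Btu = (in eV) 8.745e+23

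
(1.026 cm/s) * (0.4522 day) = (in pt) 1.136e+06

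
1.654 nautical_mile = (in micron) 3.063e+09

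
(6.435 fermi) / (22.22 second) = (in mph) 6.478e-16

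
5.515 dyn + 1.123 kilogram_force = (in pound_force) 2.476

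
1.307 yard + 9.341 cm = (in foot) 4.227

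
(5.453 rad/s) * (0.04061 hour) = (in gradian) 5.075e+04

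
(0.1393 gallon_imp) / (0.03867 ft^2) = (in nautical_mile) 9.518e-05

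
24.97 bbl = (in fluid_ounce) 1.342e+05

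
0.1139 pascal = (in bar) 1.139e-06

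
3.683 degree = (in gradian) 4.092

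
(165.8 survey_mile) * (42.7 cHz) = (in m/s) 1.139e+05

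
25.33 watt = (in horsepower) 0.03397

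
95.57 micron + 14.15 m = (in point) 4.011e+04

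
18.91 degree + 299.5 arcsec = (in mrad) 331.5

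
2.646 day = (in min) 3810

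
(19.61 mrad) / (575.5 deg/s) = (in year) 6.191e-11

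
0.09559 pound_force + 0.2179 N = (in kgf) 0.06558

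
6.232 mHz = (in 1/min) 0.3739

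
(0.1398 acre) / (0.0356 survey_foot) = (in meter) 5.214e+04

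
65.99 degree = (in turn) 0.1833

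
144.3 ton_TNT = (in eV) 3.768e+30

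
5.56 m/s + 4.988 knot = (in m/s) 8.126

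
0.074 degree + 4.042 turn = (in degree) 1455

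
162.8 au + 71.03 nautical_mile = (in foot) 7.99e+13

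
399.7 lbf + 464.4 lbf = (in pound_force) 864.1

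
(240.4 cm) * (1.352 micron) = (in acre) 8.031e-10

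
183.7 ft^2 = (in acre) 0.004217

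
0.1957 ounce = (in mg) 5548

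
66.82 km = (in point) 1.894e+08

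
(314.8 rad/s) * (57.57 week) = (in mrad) 1.096e+13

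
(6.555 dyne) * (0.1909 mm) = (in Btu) 1.186e-11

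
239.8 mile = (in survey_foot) 1.266e+06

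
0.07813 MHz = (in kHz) 78.13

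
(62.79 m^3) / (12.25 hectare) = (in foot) 0.001682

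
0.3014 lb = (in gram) 136.7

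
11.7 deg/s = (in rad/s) 0.2042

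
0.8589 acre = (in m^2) 3476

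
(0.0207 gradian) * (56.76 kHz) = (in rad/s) 18.46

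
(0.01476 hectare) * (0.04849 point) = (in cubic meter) 0.002525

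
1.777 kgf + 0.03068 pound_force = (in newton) 17.56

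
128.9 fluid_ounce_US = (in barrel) 0.02398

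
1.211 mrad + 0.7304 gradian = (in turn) 0.002019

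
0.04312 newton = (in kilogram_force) 0.004397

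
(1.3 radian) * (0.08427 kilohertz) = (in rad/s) 109.6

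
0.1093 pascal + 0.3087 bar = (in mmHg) 231.5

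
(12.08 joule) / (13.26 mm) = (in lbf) 204.8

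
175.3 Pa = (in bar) 0.001753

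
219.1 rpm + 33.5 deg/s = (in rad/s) 23.53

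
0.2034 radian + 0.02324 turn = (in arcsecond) 7.207e+04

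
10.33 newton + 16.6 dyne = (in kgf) 1.053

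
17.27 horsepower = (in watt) 1.288e+04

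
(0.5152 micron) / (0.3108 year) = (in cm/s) 5.256e-12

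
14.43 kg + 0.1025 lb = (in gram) 1.448e+04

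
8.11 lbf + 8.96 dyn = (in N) 36.08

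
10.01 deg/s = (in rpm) 1.668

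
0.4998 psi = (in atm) 0.03401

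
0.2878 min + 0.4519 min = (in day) 0.0005137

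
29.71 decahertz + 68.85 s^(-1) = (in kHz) 0.366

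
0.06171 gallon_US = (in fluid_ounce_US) 7.899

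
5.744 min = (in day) 0.003989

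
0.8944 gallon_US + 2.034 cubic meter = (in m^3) 2.037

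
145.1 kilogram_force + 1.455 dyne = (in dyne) 1.423e+08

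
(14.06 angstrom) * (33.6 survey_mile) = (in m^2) 7.603e-05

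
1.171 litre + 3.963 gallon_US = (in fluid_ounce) 546.9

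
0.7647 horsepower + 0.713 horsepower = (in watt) 1102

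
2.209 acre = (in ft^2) 9.622e+04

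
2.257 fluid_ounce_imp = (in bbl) 0.0004034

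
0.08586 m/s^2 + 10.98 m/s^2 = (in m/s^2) 11.07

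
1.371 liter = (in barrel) 0.008623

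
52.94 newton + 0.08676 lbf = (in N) 53.33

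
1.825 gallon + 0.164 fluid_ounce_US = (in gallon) 1.826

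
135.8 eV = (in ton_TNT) 5.2e-27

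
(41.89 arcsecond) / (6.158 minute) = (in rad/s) 5.497e-07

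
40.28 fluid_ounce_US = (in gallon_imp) 0.262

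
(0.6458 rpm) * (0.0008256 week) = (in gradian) 2150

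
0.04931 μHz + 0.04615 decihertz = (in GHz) 4.615e-12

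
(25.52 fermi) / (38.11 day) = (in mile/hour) 1.734e-20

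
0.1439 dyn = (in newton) 1.439e-06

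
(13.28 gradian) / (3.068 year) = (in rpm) 2.059e-08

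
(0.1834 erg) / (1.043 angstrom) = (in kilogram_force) 17.93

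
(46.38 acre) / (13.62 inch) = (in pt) 1.538e+09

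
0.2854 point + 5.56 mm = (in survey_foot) 0.01857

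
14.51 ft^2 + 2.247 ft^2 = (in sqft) 16.76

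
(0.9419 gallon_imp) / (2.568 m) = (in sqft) 0.01795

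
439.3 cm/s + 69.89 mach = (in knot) 4.627e+04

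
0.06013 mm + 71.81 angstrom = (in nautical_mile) 3.247e-08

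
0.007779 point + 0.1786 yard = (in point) 462.9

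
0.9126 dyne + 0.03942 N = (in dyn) 3943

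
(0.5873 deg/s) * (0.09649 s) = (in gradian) 0.06297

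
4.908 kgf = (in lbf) 10.82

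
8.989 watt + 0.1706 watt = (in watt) 9.16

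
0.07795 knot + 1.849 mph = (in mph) 1.939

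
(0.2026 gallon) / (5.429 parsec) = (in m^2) 4.578e-21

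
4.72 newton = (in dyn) 4.72e+05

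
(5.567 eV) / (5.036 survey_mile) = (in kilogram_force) 1.122e-23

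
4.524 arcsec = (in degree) 0.001257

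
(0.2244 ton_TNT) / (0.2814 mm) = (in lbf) 7.501e+11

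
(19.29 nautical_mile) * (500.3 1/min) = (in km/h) 1.072e+06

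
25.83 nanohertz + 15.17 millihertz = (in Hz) 0.01517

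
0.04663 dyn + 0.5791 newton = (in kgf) 0.05905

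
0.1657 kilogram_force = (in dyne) 1.625e+05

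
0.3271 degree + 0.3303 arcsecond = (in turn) 0.0009089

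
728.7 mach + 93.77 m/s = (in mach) 729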